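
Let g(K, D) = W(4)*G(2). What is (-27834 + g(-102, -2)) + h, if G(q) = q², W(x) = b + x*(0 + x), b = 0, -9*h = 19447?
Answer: -269377/9 ≈ -29931.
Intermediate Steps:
h = -19447/9 (h = -⅑*19447 = -19447/9 ≈ -2160.8)
W(x) = x² (W(x) = 0 + x*(0 + x) = 0 + x*x = 0 + x² = x²)
g(K, D) = 64 (g(K, D) = 4²*2² = 16*4 = 64)
(-27834 + g(-102, -2)) + h = (-27834 + 64) - 19447/9 = -27770 - 19447/9 = -269377/9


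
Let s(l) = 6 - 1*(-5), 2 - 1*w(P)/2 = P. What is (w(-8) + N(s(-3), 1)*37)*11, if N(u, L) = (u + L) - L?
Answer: 4697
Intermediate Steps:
w(P) = 4 - 2*P
s(l) = 11 (s(l) = 6 + 5 = 11)
N(u, L) = u (N(u, L) = (L + u) - L = u)
(w(-8) + N(s(-3), 1)*37)*11 = ((4 - 2*(-8)) + 11*37)*11 = ((4 + 16) + 407)*11 = (20 + 407)*11 = 427*11 = 4697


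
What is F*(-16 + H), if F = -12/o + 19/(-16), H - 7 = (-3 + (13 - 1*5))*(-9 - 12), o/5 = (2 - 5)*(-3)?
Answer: 6631/40 ≈ 165.77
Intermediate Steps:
o = 45 (o = 5*((2 - 5)*(-3)) = 5*(-3*(-3)) = 5*9 = 45)
H = -98 (H = 7 + (-3 + (13 - 1*5))*(-9 - 12) = 7 + (-3 + (13 - 5))*(-21) = 7 + (-3 + 8)*(-21) = 7 + 5*(-21) = 7 - 105 = -98)
F = -349/240 (F = -12/45 + 19/(-16) = -12*1/45 + 19*(-1/16) = -4/15 - 19/16 = -349/240 ≈ -1.4542)
F*(-16 + H) = -349*(-16 - 98)/240 = -349/240*(-114) = 6631/40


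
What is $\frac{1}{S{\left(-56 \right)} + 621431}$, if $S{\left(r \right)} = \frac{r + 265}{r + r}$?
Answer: $\frac{112}{69600063} \approx 1.6092 \cdot 10^{-6}$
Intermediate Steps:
$S{\left(r \right)} = \frac{265 + r}{2 r}$
$\frac{1}{S{\left(-56 \right)} + 621431} = \frac{1}{\frac{265 - 56}{2 \left(-56\right)} + 621431} = \frac{1}{\frac{1}{2} \left(- \frac{1}{56}\right) 209 + 621431} = \frac{1}{- \frac{209}{112} + 621431} = \frac{1}{\frac{69600063}{112}} = \frac{112}{69600063}$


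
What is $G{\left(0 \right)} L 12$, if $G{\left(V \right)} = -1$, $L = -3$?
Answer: $36$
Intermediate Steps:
$G{\left(0 \right)} L 12 = \left(-1\right) \left(-3\right) 12 = 3 \cdot 12 = 36$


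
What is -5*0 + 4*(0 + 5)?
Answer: 20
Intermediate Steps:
-5*0 + 4*(0 + 5) = 0 + 4*5 = 0 + 20 = 20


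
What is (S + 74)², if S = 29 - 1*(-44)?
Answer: 21609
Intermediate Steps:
S = 73 (S = 29 + 44 = 73)
(S + 74)² = (73 + 74)² = 147² = 21609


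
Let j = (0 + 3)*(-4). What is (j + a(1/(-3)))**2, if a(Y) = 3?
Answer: 81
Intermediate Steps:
j = -12 (j = 3*(-4) = -12)
(j + a(1/(-3)))**2 = (-12 + 3)**2 = (-9)**2 = 81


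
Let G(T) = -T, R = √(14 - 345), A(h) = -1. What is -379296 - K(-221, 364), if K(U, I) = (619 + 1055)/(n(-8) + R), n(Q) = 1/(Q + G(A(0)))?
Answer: -3076084701/8110 + 41013*I*√331/8110 ≈ -3.793e+5 + 92.006*I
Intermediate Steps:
R = I*√331 (R = √(-331) = I*√331 ≈ 18.193*I)
n(Q) = 1/(1 + Q) (n(Q) = 1/(Q - 1*(-1)) = 1/(Q + 1) = 1/(1 + Q))
K(U, I) = 1674/(-⅐ + I*√331) (K(U, I) = (619 + 1055)/(1/(1 - 8) + I*√331) = 1674/(1/(-7) + I*√331) = 1674/(-⅐ + I*√331))
-379296 - K(-221, 364) = -379296 - (-5859/8110 - 41013*I*√331/8110) = -379296 + (5859/8110 + 41013*I*√331/8110) = -3076084701/8110 + 41013*I*√331/8110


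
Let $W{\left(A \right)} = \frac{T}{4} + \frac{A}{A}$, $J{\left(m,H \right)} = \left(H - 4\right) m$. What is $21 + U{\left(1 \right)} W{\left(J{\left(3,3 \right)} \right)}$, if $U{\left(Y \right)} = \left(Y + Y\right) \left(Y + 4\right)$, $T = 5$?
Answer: $\frac{87}{2} \approx 43.5$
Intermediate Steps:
$J{\left(m,H \right)} = m \left(-4 + H\right)$ ($J{\left(m,H \right)} = \left(H - 4\right) m = \left(-4 + H\right) m = m \left(-4 + H\right)$)
$W{\left(A \right)} = \frac{9}{4}$ ($W{\left(A \right)} = \frac{5}{4} + \frac{A}{A} = 5 \cdot \frac{1}{4} + 1 = \frac{5}{4} + 1 = \frac{9}{4}$)
$U{\left(Y \right)} = 2 Y \left(4 + Y\right)$
$21 + U{\left(1 \right)} W{\left(J{\left(3,3 \right)} \right)} = 21 + 2 \cdot 1 \left(4 + 1\right) \frac{9}{4} = 21 + 2 \cdot 1 \cdot 5 \cdot \frac{9}{4} = 21 + 10 \cdot \frac{9}{4} = 21 + \frac{45}{2} = \frac{87}{2}$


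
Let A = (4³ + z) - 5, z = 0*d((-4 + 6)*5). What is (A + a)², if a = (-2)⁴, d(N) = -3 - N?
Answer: 5625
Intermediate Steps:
z = 0 (z = 0*(-3 - (-4 + 6)*5) = 0*(-3 - 2*5) = 0*(-3 - 1*10) = 0*(-3 - 10) = 0*(-13) = 0)
A = 59 (A = (4³ + 0) - 5 = (64 + 0) - 5 = 64 - 5 = 59)
a = 16
(A + a)² = (59 + 16)² = 75² = 5625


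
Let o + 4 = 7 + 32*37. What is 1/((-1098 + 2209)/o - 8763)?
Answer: -1187/10400570 ≈ -0.00011413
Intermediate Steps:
o = 1187 (o = -4 + (7 + 32*37) = -4 + (7 + 1184) = -4 + 1191 = 1187)
1/((-1098 + 2209)/o - 8763) = 1/((-1098 + 2209)/1187 - 8763) = 1/(1111*(1/1187) - 8763) = 1/(1111/1187 - 8763) = 1/(-10400570/1187) = -1187/10400570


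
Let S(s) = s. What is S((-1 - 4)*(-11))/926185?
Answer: 11/185237 ≈ 5.9383e-5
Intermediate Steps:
S((-1 - 4)*(-11))/926185 = ((-1 - 4)*(-11))/926185 = -5*(-11)*(1/926185) = 55*(1/926185) = 11/185237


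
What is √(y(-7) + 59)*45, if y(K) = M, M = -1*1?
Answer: 45*√58 ≈ 342.71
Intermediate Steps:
M = -1
y(K) = -1
√(y(-7) + 59)*45 = √(-1 + 59)*45 = √58*45 = 45*√58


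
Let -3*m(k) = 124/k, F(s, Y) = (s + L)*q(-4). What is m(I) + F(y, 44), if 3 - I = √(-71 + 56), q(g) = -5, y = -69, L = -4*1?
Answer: 2159/6 - 31*I*√15/18 ≈ 359.83 - 6.6701*I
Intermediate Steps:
L = -4
I = 3 - I*√15 (I = 3 - √(-71 + 56) = 3 - √(-15) = 3 - I*√15 ≈ 3.0 - 3.873*I)
F(s, Y) = 20 - 5*s (F(s, Y) = (s - 4)*(-5) = (-4 + s)*(-5) = 20 - 5*s)
m(k) = -124/(3*k)
m(I) + F(y, 44) = -124/(3*(3 - I*√15)) + (20 - 5*(-69)) = -124/(3*(3 - I*√15)) + (20 + 345) = -124/(3*(3 - I*√15)) + 365 = 365 - 124/(3*(3 - I*√15))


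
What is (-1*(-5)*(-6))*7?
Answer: -210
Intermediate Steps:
(-1*(-5)*(-6))*7 = (5*(-6))*7 = -30*7 = -210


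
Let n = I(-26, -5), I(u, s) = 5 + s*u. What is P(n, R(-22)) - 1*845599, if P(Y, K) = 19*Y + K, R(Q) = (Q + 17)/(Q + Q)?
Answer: -37093491/44 ≈ -8.4303e+5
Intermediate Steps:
R(Q) = (17 + Q)/(2*Q) (R(Q) = (17 + Q)/((2*Q)) = (17 + Q)*(1/(2*Q)) = (17 + Q)/(2*Q))
n = 135 (n = 5 - 5*(-26) = 5 + 130 = 135)
P(Y, K) = K + 19*Y
P(n, R(-22)) - 1*845599 = ((½)*(17 - 22)/(-22) + 19*135) - 1*845599 = ((½)*(-1/22)*(-5) + 2565) - 845599 = (5/44 + 2565) - 845599 = 112865/44 - 845599 = -37093491/44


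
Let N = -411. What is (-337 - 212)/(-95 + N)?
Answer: 549/506 ≈ 1.0850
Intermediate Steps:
(-337 - 212)/(-95 + N) = (-337 - 212)/(-95 - 411) = -549/(-506) = -549*(-1/506) = 549/506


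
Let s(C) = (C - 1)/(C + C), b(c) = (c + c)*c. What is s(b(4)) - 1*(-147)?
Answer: 9439/64 ≈ 147.48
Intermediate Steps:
b(c) = 2*c**2 (b(c) = (2*c)*c = 2*c**2)
s(C) = (-1 + C)/(2*C) (s(C) = (-1 + C)/((2*C)) = (-1 + C)*(1/(2*C)) = (-1 + C)/(2*C))
s(b(4)) - 1*(-147) = (-1 + 2*4**2)/(2*((2*4**2))) - 1*(-147) = (-1 + 2*16)/(2*((2*16))) + 147 = (1/2)*(-1 + 32)/32 + 147 = (1/2)*(1/32)*31 + 147 = 31/64 + 147 = 9439/64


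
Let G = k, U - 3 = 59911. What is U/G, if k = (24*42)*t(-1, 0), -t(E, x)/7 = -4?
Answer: 29957/14112 ≈ 2.1228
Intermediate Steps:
U = 59914 (U = 3 + 59911 = 59914)
t(E, x) = 28 (t(E, x) = -7*(-4) = 28)
k = 28224 (k = (24*42)*28 = 1008*28 = 28224)
G = 28224
U/G = 59914/28224 = 59914*(1/28224) = 29957/14112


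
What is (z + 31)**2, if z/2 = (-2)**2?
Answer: 1521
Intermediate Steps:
z = 8 (z = 2*(-2)**2 = 2*4 = 8)
(z + 31)**2 = (8 + 31)**2 = 39**2 = 1521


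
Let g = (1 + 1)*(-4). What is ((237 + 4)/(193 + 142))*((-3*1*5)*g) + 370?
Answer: 30574/67 ≈ 456.33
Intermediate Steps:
g = -8 (g = 2*(-4) = -8)
((237 + 4)/(193 + 142))*((-3*1*5)*g) + 370 = ((237 + 4)/(193 + 142))*((-3*1*5)*(-8)) + 370 = (241/335)*(-3*5*(-8)) + 370 = (241*(1/335))*(-15*(-8)) + 370 = (241/335)*120 + 370 = 5784/67 + 370 = 30574/67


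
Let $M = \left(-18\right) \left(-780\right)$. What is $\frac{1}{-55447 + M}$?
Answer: $- \frac{1}{41407} \approx -2.4151 \cdot 10^{-5}$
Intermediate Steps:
$M = 14040$
$\frac{1}{-55447 + M} = \frac{1}{-55447 + 14040} = \frac{1}{-41407} = - \frac{1}{41407}$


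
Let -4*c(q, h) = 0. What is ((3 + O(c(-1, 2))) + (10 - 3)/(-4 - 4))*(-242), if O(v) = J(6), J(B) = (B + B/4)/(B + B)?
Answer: -1331/2 ≈ -665.50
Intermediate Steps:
c(q, h) = 0 (c(q, h) = -¼*0 = 0)
J(B) = 5/8 (J(B) = (B + B*(¼))/((2*B)) = (B + B/4)*(1/(2*B)) = (5*B/4)*(1/(2*B)) = 5/8)
O(v) = 5/8
((3 + O(c(-1, 2))) + (10 - 3)/(-4 - 4))*(-242) = ((3 + 5/8) + (10 - 3)/(-4 - 4))*(-242) = (29/8 + 7/(-8))*(-242) = (29/8 + 7*(-⅛))*(-242) = (29/8 - 7/8)*(-242) = (11/4)*(-242) = -1331/2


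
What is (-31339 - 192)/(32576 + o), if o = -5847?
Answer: -31531/26729 ≈ -1.1797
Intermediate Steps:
(-31339 - 192)/(32576 + o) = (-31339 - 192)/(32576 - 5847) = -31531/26729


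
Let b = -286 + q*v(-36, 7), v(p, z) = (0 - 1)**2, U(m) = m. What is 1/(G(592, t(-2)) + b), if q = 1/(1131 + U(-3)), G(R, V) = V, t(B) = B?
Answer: -1128/324863 ≈ -0.0034722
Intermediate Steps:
v(p, z) = 1 (v(p, z) = (-1)**2 = 1)
q = 1/1128 (q = 1/(1131 - 3) = 1/1128 ≈ 0.00088653)
b = -322607/1128 (b = -286 + (1/1128)*1 = -286 + 1/1128 = -322607/1128 ≈ -286.00)
1/(G(592, t(-2)) + b) = 1/(-2 - 322607/1128) = 1/(-324863/1128) = -1128/324863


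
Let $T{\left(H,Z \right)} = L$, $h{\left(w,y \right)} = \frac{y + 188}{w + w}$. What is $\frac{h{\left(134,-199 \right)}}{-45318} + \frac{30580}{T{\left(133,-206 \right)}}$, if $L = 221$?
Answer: $\frac{28569304027}{206468808} \approx 138.37$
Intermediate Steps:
$h{\left(w,y \right)} = \frac{188 + y}{2 w}$
$T{\left(H,Z \right)} = 221$
$\frac{h{\left(134,-199 \right)}}{-45318} + \frac{30580}{T{\left(133,-206 \right)}} = \frac{\frac{1}{2} \cdot \frac{1}{134} \left(188 - 199\right)}{-45318} + \frac{30580}{221} = \frac{1}{2} \cdot \frac{1}{134} \left(-11\right) \left(- \frac{1}{45318}\right) + 30580 \cdot \frac{1}{221} = \left(- \frac{11}{268}\right) \left(- \frac{1}{45318}\right) + \frac{30580}{221} = \frac{11}{12145224} + \frac{30580}{221} = \frac{28569304027}{206468808}$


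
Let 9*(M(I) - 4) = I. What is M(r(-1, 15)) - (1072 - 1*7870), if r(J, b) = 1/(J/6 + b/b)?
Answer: 102032/15 ≈ 6802.1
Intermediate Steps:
r(J, b) = 1/(1 + J/6) (r(J, b) = 1/(J*(1/6) + 1) = 1/(J/6 + 1) = 1/(1 + J/6))
M(I) = 4 + I/9
M(r(-1, 15)) - (1072 - 1*7870) = (4 + (6/(6 - 1))/9) - (1072 - 1*7870) = (4 + (6/5)/9) - (1072 - 7870) = (4 + (6*(1/5))/9) - 1*(-6798) = (4 + (1/9)*(6/5)) + 6798 = (4 + 2/15) + 6798 = 62/15 + 6798 = 102032/15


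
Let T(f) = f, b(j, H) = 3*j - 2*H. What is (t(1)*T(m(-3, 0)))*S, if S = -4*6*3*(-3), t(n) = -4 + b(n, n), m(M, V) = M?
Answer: 1944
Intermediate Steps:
b(j, H) = -2*H + 3*j
t(n) = -4 + n (t(n) = -4 + (-2*n + 3*n) = -4 + n)
S = 216 (S = -72*(-3) = -4*(-54) = 216)
(t(1)*T(m(-3, 0)))*S = ((-4 + 1)*(-3))*216 = -3*(-3)*216 = 9*216 = 1944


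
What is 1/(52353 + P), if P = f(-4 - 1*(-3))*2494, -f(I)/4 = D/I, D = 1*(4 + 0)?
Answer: 1/92257 ≈ 1.0839e-5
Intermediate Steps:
D = 4 (D = 1*4 = 4)
f(I) = -16/I
P = 39904 (P = -16/(-4 - 1*(-3))*2494 = -16/(-4 + 3)*2494 = -16/(-1)*2494 = -16*(-1)*2494 = 16*2494 = 39904)
1/(52353 + P) = 1/(52353 + 39904) = 1/92257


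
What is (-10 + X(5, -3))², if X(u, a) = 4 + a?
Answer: 81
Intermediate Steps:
(-10 + X(5, -3))² = (-10 + (4 - 3))² = (-10 + 1)² = (-9)² = 81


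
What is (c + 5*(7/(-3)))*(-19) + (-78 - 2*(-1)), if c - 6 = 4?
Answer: -133/3 ≈ -44.333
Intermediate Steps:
c = 10 (c = 6 + 4 = 10)
(c + 5*(7/(-3)))*(-19) + (-78 - 2*(-1)) = (10 + 5*(7/(-3)))*(-19) + (-78 - 2*(-1)) = (10 + 5*(7*(-1/3)))*(-19) + (-78 + 2) = (10 + 5*(-7/3))*(-19) - 76 = (10 - 35/3)*(-19) - 76 = -5/3*(-19) - 76 = 95/3 - 76 = -133/3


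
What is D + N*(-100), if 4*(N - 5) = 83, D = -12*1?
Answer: -2587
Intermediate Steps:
D = -12
N = 103/4 (N = 5 + (¼)*83 = 5 + 83/4 = 103/4 ≈ 25.750)
D + N*(-100) = -12 + (103/4)*(-100) = -12 - 2575 = -2587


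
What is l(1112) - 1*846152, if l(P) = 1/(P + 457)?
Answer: -1327612487/1569 ≈ -8.4615e+5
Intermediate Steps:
l(P) = 1/(457 + P)
l(1112) - 1*846152 = 1/(457 + 1112) - 1*846152 = 1/1569 - 846152 = -1327612487/1569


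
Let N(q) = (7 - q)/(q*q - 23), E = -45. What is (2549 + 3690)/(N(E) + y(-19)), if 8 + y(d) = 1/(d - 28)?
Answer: -22578941/28935 ≈ -780.33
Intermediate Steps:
N(q) = (7 - q)/(-23 + q²) (N(q) = (7 - q)/(q² - 23) = (7 - q)/(-23 + q²))
y(d) = -8 + 1/(-28 + d) (y(d) = -8 + 1/(d - 28) = -8 + 1/(-28 + d))
(2549 + 3690)/(N(E) + y(-19)) = (2549 + 3690)/((7 - 1*(-45))/(-23 + (-45)²) + (225 - 8*(-19))/(-28 - 19)) = 6239/((7 + 45)/(-23 + 2025) + (225 + 152)/(-47)) = 6239/(52/2002 - 1/47*377) = 6239/((1/2002)*52 - 377/47) = 6239/(2/77 - 377/47) = 6239/(-28935/3619) = 6239*(-3619/28935) = -22578941/28935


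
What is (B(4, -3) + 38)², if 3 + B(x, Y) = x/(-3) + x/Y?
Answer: 9409/9 ≈ 1045.4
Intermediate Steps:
B(x, Y) = -3 - x/3 + x/Y (B(x, Y) = -3 + (x/(-3) + x/Y) = -3 + (x*(-⅓) + x/Y) = -3 + (-x/3 + x/Y) = -3 - x/3 + x/Y)
(B(4, -3) + 38)² = ((-3 - ⅓*4 + 4/(-3)) + 38)² = ((-3 - 4/3 + 4*(-⅓)) + 38)² = ((-3 - 4/3 - 4/3) + 38)² = (-17/3 + 38)² = (97/3)² = 9409/9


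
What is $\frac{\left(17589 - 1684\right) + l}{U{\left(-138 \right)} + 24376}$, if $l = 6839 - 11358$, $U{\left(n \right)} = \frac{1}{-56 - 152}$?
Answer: $\frac{2368288}{5070207} \approx 0.4671$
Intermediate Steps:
$U{\left(n \right)} = - \frac{1}{208}$ ($U{\left(n \right)} = \frac{1}{-208} = - \frac{1}{208}$)
$l = -4519$
$\frac{\left(17589 - 1684\right) + l}{U{\left(-138 \right)} + 24376} = \frac{\left(17589 - 1684\right) - 4519}{- \frac{1}{208} + 24376} = \frac{\left(17589 - 1684\right) - 4519}{\frac{5070207}{208}} = \left(15905 - 4519\right) \frac{208}{5070207} = 11386 \cdot \frac{208}{5070207} = \frac{2368288}{5070207}$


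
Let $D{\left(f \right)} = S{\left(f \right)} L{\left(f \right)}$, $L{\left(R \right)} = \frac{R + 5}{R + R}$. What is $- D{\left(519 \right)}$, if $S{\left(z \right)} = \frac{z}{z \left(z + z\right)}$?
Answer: $- \frac{131}{269361} \approx -0.00048634$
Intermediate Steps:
$L{\left(R \right)} = \frac{5 + R}{2 R}$
$S{\left(z \right)} = \frac{1}{2 z}$ ($S{\left(z \right)} = \frac{z}{z 2 z} = \frac{z}{2 z^{2}} = z \frac{1}{2 z^{2}} = \frac{1}{2 z}$)
$D{\left(f \right)} = \frac{5 + f}{4 f^{2}}$ ($D{\left(f \right)} = \frac{1}{2 f} \frac{5 + f}{2 f} = \frac{5 + f}{4 f^{2}}$)
$- D{\left(519 \right)} = - \frac{5 + 519}{4 \cdot 269361} = - \frac{524}{4 \cdot 269361} = \left(-1\right) \frac{131}{269361} = - \frac{131}{269361}$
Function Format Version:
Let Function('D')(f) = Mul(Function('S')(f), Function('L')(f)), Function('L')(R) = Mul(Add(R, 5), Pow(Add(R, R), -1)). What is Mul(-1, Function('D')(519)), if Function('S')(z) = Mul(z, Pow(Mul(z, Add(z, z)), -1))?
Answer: Rational(-131, 269361) ≈ -0.00048634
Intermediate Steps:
Function('L')(R) = Mul(Rational(1, 2), Pow(R, -1), Add(5, R)) (Function('L')(R) = Mul(Add(5, R), Pow(Mul(2, R), -1)) = Mul(Add(5, R), Mul(Rational(1, 2), Pow(R, -1))) = Mul(Rational(1, 2), Pow(R, -1), Add(5, R)))
Function('S')(z) = Mul(Rational(1, 2), Pow(z, -1)) (Function('S')(z) = Mul(z, Pow(Mul(z, Mul(2, z)), -1)) = Mul(z, Pow(Mul(2, Pow(z, 2)), -1)) = Mul(z, Mul(Rational(1, 2), Pow(z, -2))) = Mul(Rational(1, 2), Pow(z, -1)))
Function('D')(f) = Mul(Rational(1, 4), Pow(f, -2), Add(5, f)) (Function('D')(f) = Mul(Mul(Rational(1, 2), Pow(f, -1)), Mul(Rational(1, 2), Pow(f, -1), Add(5, f))) = Mul(Rational(1, 4), Pow(f, -2), Add(5, f)))
Mul(-1, Function('D')(519)) = Mul(-1, Mul(Rational(1, 4), Pow(519, -2), Add(5, 519))) = Mul(-1, Mul(Rational(1, 4), Rational(1, 269361), 524)) = Mul(-1, Rational(131, 269361)) = Rational(-131, 269361)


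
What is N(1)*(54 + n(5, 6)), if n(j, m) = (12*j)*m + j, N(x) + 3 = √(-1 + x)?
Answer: -1257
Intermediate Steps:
N(x) = -3 + √(-1 + x)
n(j, m) = j + 12*j*m (n(j, m) = 12*j*m + j = j + 12*j*m)
N(1)*(54 + n(5, 6)) = (-3 + √(-1 + 1))*(54 + 5*(1 + 12*6)) = (-3 + √0)*(54 + 5*(1 + 72)) = (-3 + 0)*(54 + 5*73) = -3*(54 + 365) = -3*419 = -1257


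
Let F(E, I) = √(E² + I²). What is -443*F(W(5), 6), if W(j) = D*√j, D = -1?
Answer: -443*√41 ≈ -2836.6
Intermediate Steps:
W(j) = -√j
-443*F(W(5), 6) = -443*√((-√5)² + 6²) = -443*√(5 + 36) = -443*√41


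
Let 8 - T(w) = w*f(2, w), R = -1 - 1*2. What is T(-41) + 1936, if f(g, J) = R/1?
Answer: 1821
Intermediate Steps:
R = -3 (R = -1 - 2 = -3)
f(g, J) = -3 (f(g, J) = -3/1 = -3*1 = -3)
T(w) = 8 + 3*w (T(w) = 8 - w*(-3) = 8 - (-3)*w = 8 + 3*w)
T(-41) + 1936 = (8 + 3*(-41)) + 1936 = (8 - 123) + 1936 = -115 + 1936 = 1821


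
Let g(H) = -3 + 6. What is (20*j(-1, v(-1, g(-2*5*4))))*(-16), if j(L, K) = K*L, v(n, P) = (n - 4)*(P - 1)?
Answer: -3200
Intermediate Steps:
g(H) = 3
v(n, P) = (-1 + P)*(-4 + n) (v(n, P) = (-4 + n)*(-1 + P) = (-1 + P)*(-4 + n))
(20*j(-1, v(-1, g(-2*5*4))))*(-16) = (20*((4 - 1*(-1) - 4*3 + 3*(-1))*(-1)))*(-16) = (20*((4 + 1 - 12 - 3)*(-1)))*(-16) = (20*(-10*(-1)))*(-16) = (20*10)*(-16) = 200*(-16) = -3200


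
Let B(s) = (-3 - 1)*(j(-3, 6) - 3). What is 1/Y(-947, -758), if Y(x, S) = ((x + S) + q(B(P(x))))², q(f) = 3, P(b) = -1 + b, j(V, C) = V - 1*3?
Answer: 1/2896804 ≈ 3.4521e-7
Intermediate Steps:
j(V, C) = -3 + V (j(V, C) = V - 3 = -3 + V)
B(s) = 36 (B(s) = (-3 - 1)*((-3 - 3) - 3) = -4*(-6 - 3) = -4*(-9) = 36)
Y(x, S) = (3 + S + x)² (Y(x, S) = ((x + S) + 3)² = ((S + x) + 3)² = (3 + S + x)²)
1/Y(-947, -758) = 1/((3 - 758 - 947)²) = 1/((-1702)²) = 1/2896804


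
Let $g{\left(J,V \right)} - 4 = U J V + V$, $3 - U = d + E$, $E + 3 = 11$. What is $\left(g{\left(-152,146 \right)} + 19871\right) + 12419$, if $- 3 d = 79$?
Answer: $- \frac{1322968}{3} \approx -4.4099 \cdot 10^{5}$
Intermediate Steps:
$d = - \frac{79}{3}$ ($d = \left(- \frac{1}{3}\right) 79 = - \frac{79}{3} \approx -26.333$)
$E = 8$ ($E = -3 + 11 = 8$)
$U = \frac{64}{3}$ ($U = 3 - \left(- \frac{79}{3} + 8\right) = 3 - - \frac{55}{3} = 3 + \frac{55}{3} = \frac{64}{3} \approx 21.333$)
$g{\left(J,V \right)} = 4 + V + \frac{64 J V}{3}$ ($g{\left(J,V \right)} = 4 + \left(\frac{64 J}{3} V + V\right) = 4 + \left(\frac{64 J V}{3} + V\right) = 4 + \left(V + \frac{64 J V}{3}\right) = 4 + V + \frac{64 J V}{3}$)
$\left(g{\left(-152,146 \right)} + 19871\right) + 12419 = \left(\left(4 + 146 + \frac{64}{3} \left(-152\right) 146\right) + 19871\right) + 12419 = \left(\left(4 + 146 - \frac{1420288}{3}\right) + 19871\right) + 12419 = \left(- \frac{1419838}{3} + 19871\right) + 12419 = - \frac{1360225}{3} + 12419 = - \frac{1322968}{3}$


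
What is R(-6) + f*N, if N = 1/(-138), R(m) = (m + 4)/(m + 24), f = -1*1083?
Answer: 3203/414 ≈ 7.7367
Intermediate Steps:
f = -1083
R(m) = (4 + m)/(24 + m)
N = -1/138 ≈ -0.0072464
R(-6) + f*N = (4 - 6)/(24 - 6) - 1083*(-1/138) = -2/18 + 361/46 = (1/18)*(-2) + 361/46 = -⅑ + 361/46 = 3203/414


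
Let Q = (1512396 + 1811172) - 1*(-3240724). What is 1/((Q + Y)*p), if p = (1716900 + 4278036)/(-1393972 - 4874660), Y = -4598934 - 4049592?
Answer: 4427/8824046214 ≈ 5.0170e-7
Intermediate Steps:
Q = 6564292 (Q = 3323568 + 3240724 = 6564292)
Y = -8648526
p = -249789/261193 (p = 5994936/(-6268632) = 5994936*(-1/6268632) = -249789/261193 ≈ -0.95634)
1/((Q + Y)*p) = 1/((6564292 - 8648526)*(-249789/261193)) = -261193/249789/(-2084234) = -1/2084234*(-261193/249789) = 4427/8824046214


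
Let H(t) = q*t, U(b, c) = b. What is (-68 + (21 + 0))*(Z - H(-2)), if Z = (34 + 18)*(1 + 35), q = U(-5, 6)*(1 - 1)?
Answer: -87984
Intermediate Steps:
q = 0 (q = -5*(1 - 1) = -5*0 = 0)
H(t) = 0 (H(t) = 0*t = 0)
Z = 1872 (Z = 52*36 = 1872)
(-68 + (21 + 0))*(Z - H(-2)) = (-68 + (21 + 0))*(1872 - 1*0) = (-68 + 21)*(1872 + 0) = -47*1872 = -87984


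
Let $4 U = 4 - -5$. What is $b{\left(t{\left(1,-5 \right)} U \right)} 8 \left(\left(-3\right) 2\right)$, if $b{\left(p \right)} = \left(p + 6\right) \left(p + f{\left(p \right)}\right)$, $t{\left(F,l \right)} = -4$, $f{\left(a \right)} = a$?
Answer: $-2592$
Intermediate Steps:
$U = \frac{9}{4}$ ($U = \frac{4 - -5}{4} = \frac{4 + 5}{4} = \frac{1}{4} \cdot 9 = \frac{9}{4} \approx 2.25$)
$b{\left(p \right)} = 2 p \left(6 + p\right)$ ($b{\left(p \right)} = \left(p + 6\right) \left(p + p\right) = \left(6 + p\right) 2 p = 2 p \left(6 + p\right)$)
$b{\left(t{\left(1,-5 \right)} U \right)} 8 \left(\left(-3\right) 2\right) = 2 \left(\left(-4\right) \frac{9}{4}\right) \left(6 - 9\right) 8 \left(\left(-3\right) 2\right) = 2 \left(-9\right) \left(6 - 9\right) 8 \left(-6\right) = 2 \left(-9\right) \left(-3\right) 8 \left(-6\right) = 54 \cdot 8 \left(-6\right) = 432 \left(-6\right) = -2592$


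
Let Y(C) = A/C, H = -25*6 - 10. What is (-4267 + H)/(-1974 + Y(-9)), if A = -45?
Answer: 4427/1969 ≈ 2.2483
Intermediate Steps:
H = -160 (H = -150 - 10 = -160)
Y(C) = -45/C
(-4267 + H)/(-1974 + Y(-9)) = (-4267 - 160)/(-1974 - 45/(-9)) = -4427/(-1974 - 45*(-1/9)) = -4427/(-1974 + 5) = -4427/(-1969) = -4427*(-1/1969) = 4427/1969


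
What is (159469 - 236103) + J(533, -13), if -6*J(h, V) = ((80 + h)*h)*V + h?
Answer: 631190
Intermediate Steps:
J(h, V) = -h/6 - V*h*(80 + h)/6 (J(h, V) = -(((80 + h)*h)*V + h)/6 = -((h*(80 + h))*V + h)/6 = -(V*h*(80 + h) + h)/6 = -(h + V*h*(80 + h))/6 = -h/6 - V*h*(80 + h)/6)
(159469 - 236103) + J(533, -13) = (159469 - 236103) - 1/6*533*(1 + 80*(-13) - 13*533) = -76634 - 1/6*533*(1 - 1040 - 6929) = -76634 - 1/6*533*(-7968) = -76634 + 707824 = 631190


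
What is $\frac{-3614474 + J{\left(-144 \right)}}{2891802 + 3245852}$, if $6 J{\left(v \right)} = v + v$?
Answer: $- \frac{1807261}{3068827} \approx -0.58891$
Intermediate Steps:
$J{\left(v \right)} = \frac{v}{3}$ ($J{\left(v \right)} = \frac{v + v}{6} = \frac{2 v}{6} = \frac{v}{3}$)
$\frac{-3614474 + J{\left(-144 \right)}}{2891802 + 3245852} = \frac{-3614474 + \frac{1}{3} \left(-144\right)}{2891802 + 3245852} = \frac{-3614474 - 48}{6137654} = \left(-3614522\right) \frac{1}{6137654} = - \frac{1807261}{3068827}$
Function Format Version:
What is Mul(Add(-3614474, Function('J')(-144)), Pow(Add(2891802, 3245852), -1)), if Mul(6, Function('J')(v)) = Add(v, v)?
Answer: Rational(-1807261, 3068827) ≈ -0.58891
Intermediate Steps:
Function('J')(v) = Mul(Rational(1, 3), v) (Function('J')(v) = Mul(Rational(1, 6), Add(v, v)) = Mul(Rational(1, 6), Mul(2, v)) = Mul(Rational(1, 3), v))
Mul(Add(-3614474, Function('J')(-144)), Pow(Add(2891802, 3245852), -1)) = Mul(Add(-3614474, Mul(Rational(1, 3), -144)), Pow(Add(2891802, 3245852), -1)) = Mul(Add(-3614474, -48), Pow(6137654, -1)) = Mul(-3614522, Rational(1, 6137654)) = Rational(-1807261, 3068827)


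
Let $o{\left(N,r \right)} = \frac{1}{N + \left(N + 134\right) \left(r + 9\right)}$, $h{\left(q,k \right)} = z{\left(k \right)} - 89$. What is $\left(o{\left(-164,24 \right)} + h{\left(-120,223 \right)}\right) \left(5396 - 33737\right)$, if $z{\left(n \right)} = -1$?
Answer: $\frac{2943524601}{1154} \approx 2.5507 \cdot 10^{6}$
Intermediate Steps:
$h{\left(q,k \right)} = -90$ ($h{\left(q,k \right)} = -1 - 89 = -90$)
$o{\left(N,r \right)} = \frac{1}{N + \left(9 + r\right) \left(134 + N\right)}$ ($o{\left(N,r \right)} = \frac{1}{N + \left(134 + N\right) \left(9 + r\right)} = \frac{1}{N + \left(9 + r\right) \left(134 + N\right)}$)
$\left(o{\left(-164,24 \right)} + h{\left(-120,223 \right)}\right) \left(5396 - 33737\right) = \left(\frac{1}{1206 + 10 \left(-164\right) + 134 \cdot 24 - 3936} - 90\right) \left(5396 - 33737\right) = \left(\frac{1}{1206 - 1640 + 3216 - 3936} - 90\right) \left(-28341\right) = \left(\frac{1}{-1154} - 90\right) \left(-28341\right) = \left(- \frac{1}{1154} - 90\right) \left(-28341\right) = \left(- \frac{103861}{1154}\right) \left(-28341\right) = \frac{2943524601}{1154}$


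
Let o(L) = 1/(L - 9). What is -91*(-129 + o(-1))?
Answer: 117481/10 ≈ 11748.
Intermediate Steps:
o(L) = 1/(-9 + L)
-91*(-129 + o(-1)) = -91*(-129 + 1/(-9 - 1)) = -91*(-129 + 1/(-10)) = -91*(-129 - 1/10) = -91*(-1291/10) = 117481/10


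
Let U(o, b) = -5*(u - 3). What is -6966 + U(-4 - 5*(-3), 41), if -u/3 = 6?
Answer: -6861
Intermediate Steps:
u = -18 (u = -3*6 = -18)
U(o, b) = 105 (U(o, b) = -5*(-18 - 3) = -5*(-21) = 105)
-6966 + U(-4 - 5*(-3), 41) = -6966 + 105 = -6861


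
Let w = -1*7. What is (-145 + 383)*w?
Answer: -1666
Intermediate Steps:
w = -7
(-145 + 383)*w = (-145 + 383)*(-7) = 238*(-7) = -1666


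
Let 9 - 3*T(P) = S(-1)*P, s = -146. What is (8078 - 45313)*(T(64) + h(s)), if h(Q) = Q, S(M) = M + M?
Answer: 11207735/3 ≈ 3.7359e+6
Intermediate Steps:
S(M) = 2*M
T(P) = 3 + 2*P/3 (T(P) = 3 - 2*(-1)*P/3 = 3 - (-2)*P/3 = 3 + 2*P/3)
(8078 - 45313)*(T(64) + h(s)) = (8078 - 45313)*((3 + (2/3)*64) - 146) = -37235*((3 + 128/3) - 146) = -37235*(137/3 - 146) = -37235*(-301/3) = 11207735/3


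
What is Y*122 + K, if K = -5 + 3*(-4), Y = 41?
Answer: 4985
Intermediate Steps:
K = -17 (K = -5 - 12 = -17)
Y*122 + K = 41*122 - 17 = 5002 - 17 = 4985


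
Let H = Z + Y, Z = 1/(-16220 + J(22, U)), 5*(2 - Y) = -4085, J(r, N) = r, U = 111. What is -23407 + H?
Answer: -365880425/16198 ≈ -22588.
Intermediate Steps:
Y = 819 (Y = 2 - ⅕*(-4085) = 2 + 817 = 819)
Z = -1/16198 (Z = 1/(-16220 + 22) = 1/(-16198) = -1/16198 ≈ -6.1736e-5)
H = 13266161/16198 (H = -1/16198 + 819 = 13266161/16198 ≈ 819.00)
-23407 + H = -23407 + 13266161/16198 = -365880425/16198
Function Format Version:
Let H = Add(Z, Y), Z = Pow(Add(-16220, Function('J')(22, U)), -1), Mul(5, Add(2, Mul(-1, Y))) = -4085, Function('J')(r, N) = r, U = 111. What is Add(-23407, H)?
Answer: Rational(-365880425, 16198) ≈ -22588.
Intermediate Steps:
Y = 819 (Y = Add(2, Mul(Rational(-1, 5), -4085)) = Add(2, 817) = 819)
Z = Rational(-1, 16198) (Z = Pow(Add(-16220, 22), -1) = Pow(-16198, -1) = Rational(-1, 16198) ≈ -6.1736e-5)
H = Rational(13266161, 16198) (H = Add(Rational(-1, 16198), 819) = Rational(13266161, 16198) ≈ 819.00)
Add(-23407, H) = Add(-23407, Rational(13266161, 16198)) = Rational(-365880425, 16198)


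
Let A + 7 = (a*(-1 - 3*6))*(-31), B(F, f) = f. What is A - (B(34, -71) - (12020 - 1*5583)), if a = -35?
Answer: -14114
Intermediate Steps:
A = -20622 (A = -7 - 35*(-1 - 3*6)*(-31) = -7 - 35*(-1 - 18)*(-31) = -7 - 35*(-19)*(-31) = -7 + 665*(-31) = -7 - 20615 = -20622)
A - (B(34, -71) - (12020 - 1*5583)) = -20622 - (-71 - (12020 - 1*5583)) = -20622 - (-71 - (12020 - 5583)) = -20622 - (-71 - 1*6437) = -20622 - (-71 - 6437) = -20622 - 1*(-6508) = -20622 + 6508 = -14114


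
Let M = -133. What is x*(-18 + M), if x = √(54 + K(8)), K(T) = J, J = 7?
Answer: -151*√61 ≈ -1179.3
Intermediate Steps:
K(T) = 7
x = √61 (x = √(54 + 7) = √61 ≈ 7.8102)
x*(-18 + M) = √61*(-18 - 133) = √61*(-151) = -151*√61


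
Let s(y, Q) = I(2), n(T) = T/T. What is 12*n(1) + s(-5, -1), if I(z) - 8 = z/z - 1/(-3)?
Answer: 64/3 ≈ 21.333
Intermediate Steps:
n(T) = 1
I(z) = 28/3 (I(z) = 8 + (z/z - 1/(-3)) = 8 + (1 - 1*(-⅓)) = 8 + (1 + ⅓) = 8 + 4/3 = 28/3)
s(y, Q) = 28/3
12*n(1) + s(-5, -1) = 12*1 + 28/3 = 12 + 28/3 = 64/3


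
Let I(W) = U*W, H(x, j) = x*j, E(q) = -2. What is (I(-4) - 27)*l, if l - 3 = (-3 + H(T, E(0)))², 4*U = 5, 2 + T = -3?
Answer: -1664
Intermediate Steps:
T = -5 (T = -2 - 3 = -5)
U = 5/4 (U = (¼)*5 = 5/4 ≈ 1.2500)
H(x, j) = j*x
I(W) = 5*W/4
l = 52 (l = 3 + (-3 - 2*(-5))² = 3 + (-3 + 10)² = 3 + 7² = 3 + 49 = 52)
(I(-4) - 27)*l = ((5/4)*(-4) - 27)*52 = (-5 - 27)*52 = -32*52 = -1664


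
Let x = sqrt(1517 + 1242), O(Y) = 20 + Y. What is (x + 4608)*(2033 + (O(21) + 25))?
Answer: 9672192 + 2099*sqrt(2759) ≈ 9.7824e+6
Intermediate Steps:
x = sqrt(2759) ≈ 52.526
(x + 4608)*(2033 + (O(21) + 25)) = (sqrt(2759) + 4608)*(2033 + ((20 + 21) + 25)) = (4608 + sqrt(2759))*(2033 + (41 + 25)) = (4608 + sqrt(2759))*(2033 + 66) = (4608 + sqrt(2759))*2099 = 9672192 + 2099*sqrt(2759)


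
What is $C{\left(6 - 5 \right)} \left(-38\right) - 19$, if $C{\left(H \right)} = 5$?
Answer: $-209$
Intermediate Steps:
$C{\left(6 - 5 \right)} \left(-38\right) - 19 = 5 \left(-38\right) - 19 = -190 - 19 = -209$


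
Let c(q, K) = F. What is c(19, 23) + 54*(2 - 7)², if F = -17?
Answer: 1333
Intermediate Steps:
c(q, K) = -17
c(19, 23) + 54*(2 - 7)² = -17 + 54*(2 - 7)² = -17 + 54*(-5)² = -17 + 54*25 = -17 + 1350 = 1333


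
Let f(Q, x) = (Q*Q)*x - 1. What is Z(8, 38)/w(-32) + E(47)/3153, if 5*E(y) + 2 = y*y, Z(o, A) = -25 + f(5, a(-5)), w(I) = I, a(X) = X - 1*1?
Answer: 177829/31530 ≈ 5.6400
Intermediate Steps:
a(X) = -1 + X (a(X) = X - 1 = -1 + X)
f(Q, x) = -1 + x*Q**2 (f(Q, x) = Q**2*x - 1 = x*Q**2 - 1 = -1 + x*Q**2)
Z(o, A) = -176 (Z(o, A) = -25 + (-1 + (-1 - 5)*5**2) = -25 + (-1 - 6*25) = -25 + (-1 - 150) = -25 - 151 = -176)
E(y) = -2/5 + y**2/5 (E(y) = -2/5 + (y*y)/5 = -2/5 + y**2/5)
Z(8, 38)/w(-32) + E(47)/3153 = -176/(-32) + (-2/5 + (1/5)*47**2)/3153 = -176*(-1/32) + (-2/5 + (1/5)*2209)*(1/3153) = 11/2 + (-2/5 + 2209/5)*(1/3153) = 11/2 + (2207/5)*(1/3153) = 11/2 + 2207/15765 = 177829/31530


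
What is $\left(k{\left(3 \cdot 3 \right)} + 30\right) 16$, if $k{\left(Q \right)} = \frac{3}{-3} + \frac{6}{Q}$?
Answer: $\frac{1424}{3} \approx 474.67$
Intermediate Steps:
$k{\left(Q \right)} = -1 + \frac{6}{Q}$ ($k{\left(Q \right)} = 3 \left(- \frac{1}{3}\right) + \frac{6}{Q} = -1 + \frac{6}{Q}$)
$\left(k{\left(3 \cdot 3 \right)} + 30\right) 16 = \left(\frac{6 - 3 \cdot 3}{3 \cdot 3} + 30\right) 16 = \left(\frac{6 - 9}{9} + 30\right) 16 = \left(\frac{1}{9} \left(-3\right) + 30\right) 16 = \left(- \frac{1}{3} + 30\right) 16 = \frac{89}{3} \cdot 16 = \frac{1424}{3}$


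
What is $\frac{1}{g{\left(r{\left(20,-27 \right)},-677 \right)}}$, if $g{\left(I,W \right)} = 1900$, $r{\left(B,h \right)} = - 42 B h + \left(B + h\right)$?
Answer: $\frac{1}{1900} \approx 0.00052632$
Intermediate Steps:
$r{\left(B,h \right)} = B + h - 42 B h$ ($r{\left(B,h \right)} = - 42 B h + \left(B + h\right) = B + h - 42 B h$)
$\frac{1}{g{\left(r{\left(20,-27 \right)},-677 \right)}} = \frac{1}{1900}$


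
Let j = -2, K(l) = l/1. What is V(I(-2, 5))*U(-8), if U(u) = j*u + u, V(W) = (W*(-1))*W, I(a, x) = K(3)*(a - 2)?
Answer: -1152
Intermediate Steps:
K(l) = l (K(l) = l*1 = l)
I(a, x) = -6 + 3*a (I(a, x) = 3*(a - 2) = 3*(-2 + a) = -6 + 3*a)
V(W) = -W² (V(W) = (-W)*W = -W²)
U(u) = -u (U(u) = -2*u + u = -u)
V(I(-2, 5))*U(-8) = (-(-6 + 3*(-2))²)*(-1*(-8)) = -(-6 - 6)²*8 = -1*(-12)²*8 = -1*144*8 = -144*8 = -1152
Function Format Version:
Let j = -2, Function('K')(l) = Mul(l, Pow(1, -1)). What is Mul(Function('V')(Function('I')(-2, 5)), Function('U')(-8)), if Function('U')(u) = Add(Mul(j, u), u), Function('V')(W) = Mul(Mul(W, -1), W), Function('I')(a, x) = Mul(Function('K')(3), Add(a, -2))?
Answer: -1152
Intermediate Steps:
Function('K')(l) = l (Function('K')(l) = Mul(l, 1) = l)
Function('I')(a, x) = Add(-6, Mul(3, a)) (Function('I')(a, x) = Mul(3, Add(a, -2)) = Mul(3, Add(-2, a)) = Add(-6, Mul(3, a)))
Function('V')(W) = Mul(-1, Pow(W, 2)) (Function('V')(W) = Mul(Mul(-1, W), W) = Mul(-1, Pow(W, 2)))
Function('U')(u) = Mul(-1, u) (Function('U')(u) = Add(Mul(-2, u), u) = Mul(-1, u))
Mul(Function('V')(Function('I')(-2, 5)), Function('U')(-8)) = Mul(Mul(-1, Pow(Add(-6, Mul(3, -2)), 2)), Mul(-1, -8)) = Mul(Mul(-1, Pow(Add(-6, -6), 2)), 8) = Mul(Mul(-1, Pow(-12, 2)), 8) = Mul(Mul(-1, 144), 8) = Mul(-144, 8) = -1152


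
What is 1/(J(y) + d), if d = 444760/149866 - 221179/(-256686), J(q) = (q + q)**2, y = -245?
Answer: 19234252038/4618217569762487 ≈ 4.1649e-6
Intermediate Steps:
J(q) = 4*q**2 (J(q) = (2*q)**2 = 4*q**2)
d = 73655438687/19234252038 (d = 444760*(1/149866) - 221179*(-1/256686) = 222380/74933 + 221179/256686 = 73655438687/19234252038 ≈ 3.8294)
1/(J(y) + d) = 1/(4*(-245)**2 + 73655438687/19234252038) = 1/(4*60025 + 73655438687/19234252038) = 1/(240100 + 73655438687/19234252038) = 1/(4618217569762487/19234252038) = 19234252038/4618217569762487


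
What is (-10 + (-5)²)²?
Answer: 225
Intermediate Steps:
(-10 + (-5)²)² = (-10 + 25)² = 15² = 225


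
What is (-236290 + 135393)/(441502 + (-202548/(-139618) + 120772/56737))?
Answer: -399628118950001/1748694650831452 ≈ -0.22853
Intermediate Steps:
(-236290 + 135393)/(441502 + (-202548/(-139618) + 120772/56737)) = -100897/(441502 + (-202548*(-1/139618) + 120772*(1/56737))) = -100897/(441502 + (101274/69809 + 120772/56737)) = -100897/(441502 + 14176955486/3960753233) = -100897/1748694650831452/3960753233 = -100897*3960753233/1748694650831452 = -399628118950001/1748694650831452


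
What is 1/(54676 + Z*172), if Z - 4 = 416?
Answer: 1/126916 ≈ 7.8792e-6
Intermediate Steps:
Z = 420 (Z = 4 + 416 = 420)
1/(54676 + Z*172) = 1/(54676 + 420*172) = 1/(54676 + 72240) = 1/126916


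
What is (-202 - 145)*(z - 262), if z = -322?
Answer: 202648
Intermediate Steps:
(-202 - 145)*(z - 262) = (-202 - 145)*(-322 - 262) = -347*(-584) = 202648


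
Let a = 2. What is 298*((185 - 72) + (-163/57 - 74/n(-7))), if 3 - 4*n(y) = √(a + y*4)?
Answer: 50395972/1995 - 88208*I*√26/35 ≈ 25261.0 - 12851.0*I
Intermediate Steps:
n(y) = ¾ - √(2 + 4*y)/4 (n(y) = ¾ - √(2 + y*4)/4 = ¾ - √(2 + 4*y)/4)
298*((185 - 72) + (-163/57 - 74/n(-7))) = 298*((185 - 72) + (-163/57 - 74/(¾ - √(2 + 4*(-7))/4))) = 298*(113 + (-163*1/57 - 74/(¾ - √(2 - 28)/4))) = 298*(113 + (-163/57 - 74/(¾ - I*√26/4))) = 298*(6278/57 - 74/(¾ - I*√26/4)) = 1870844/57 - 22052/(¾ - I*√26/4)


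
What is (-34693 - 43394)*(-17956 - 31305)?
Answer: 3846643707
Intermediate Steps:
(-34693 - 43394)*(-17956 - 31305) = -78087*(-49261) = 3846643707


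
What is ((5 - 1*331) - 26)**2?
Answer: 123904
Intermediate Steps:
((5 - 1*331) - 26)**2 = ((5 - 331) - 26)**2 = (-326 - 26)**2 = (-352)**2 = 123904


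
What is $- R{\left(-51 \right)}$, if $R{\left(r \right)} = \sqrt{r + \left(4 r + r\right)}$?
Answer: $- 3 i \sqrt{34} \approx - 17.493 i$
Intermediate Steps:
$R{\left(r \right)} = \sqrt{6} \sqrt{r}$ ($R{\left(r \right)} = \sqrt{r + 5 r} = \sqrt{6 r} = \sqrt{6} \sqrt{r}$)
$- R{\left(-51 \right)} = - \sqrt{6} \sqrt{-51} = - \sqrt{6} i \sqrt{51} = - 3 i \sqrt{34}$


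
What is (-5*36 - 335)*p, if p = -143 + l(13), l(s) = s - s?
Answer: 73645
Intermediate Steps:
l(s) = 0
p = -143 (p = -143 + 0 = -143)
(-5*36 - 335)*p = (-5*36 - 335)*(-143) = (-180 - 335)*(-143) = -515*(-143) = 73645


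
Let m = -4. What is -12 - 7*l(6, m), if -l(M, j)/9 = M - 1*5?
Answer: 51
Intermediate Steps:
l(M, j) = 45 - 9*M (l(M, j) = -9*(M - 1*5) = -9*(M - 5) = -9*(-5 + M) = 45 - 9*M)
-12 - 7*l(6, m) = -12 - 7*(45 - 9*6) = -12 - 7*(45 - 54) = -12 - 7*(-9) = -12 + 63 = 51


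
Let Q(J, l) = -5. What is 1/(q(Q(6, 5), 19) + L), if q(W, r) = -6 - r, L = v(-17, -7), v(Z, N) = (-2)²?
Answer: -1/21 ≈ -0.047619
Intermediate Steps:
v(Z, N) = 4
L = 4
1/(q(Q(6, 5), 19) + L) = 1/((-6 - 1*19) + 4) = 1/((-6 - 19) + 4) = 1/(-25 + 4) = 1/(-21) = -1/21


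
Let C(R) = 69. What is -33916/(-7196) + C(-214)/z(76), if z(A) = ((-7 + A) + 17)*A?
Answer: 55542875/11758264 ≈ 4.7237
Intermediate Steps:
z(A) = A*(10 + A) (z(A) = (10 + A)*A = A*(10 + A))
-33916/(-7196) + C(-214)/z(76) = -33916/(-7196) + 69/((76*(10 + 76))) = -33916*(-1/7196) + 69/((76*86)) = 8479/1799 + 69/6536 = 55542875/11758264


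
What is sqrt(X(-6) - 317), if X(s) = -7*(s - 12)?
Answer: I*sqrt(191) ≈ 13.82*I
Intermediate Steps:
X(s) = 84 - 7*s (X(s) = -7*(-12 + s) = 84 - 7*s)
sqrt(X(-6) - 317) = sqrt((84 - 7*(-6)) - 317) = sqrt((84 + 42) - 317) = sqrt(126 - 317) = sqrt(-191) = I*sqrt(191)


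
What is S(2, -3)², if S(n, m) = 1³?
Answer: 1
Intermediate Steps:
S(n, m) = 1
S(2, -3)² = 1² = 1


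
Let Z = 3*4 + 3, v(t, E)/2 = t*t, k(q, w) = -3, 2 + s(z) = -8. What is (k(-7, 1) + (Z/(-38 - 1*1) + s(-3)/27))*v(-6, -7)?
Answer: -10544/39 ≈ -270.36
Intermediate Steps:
s(z) = -10 (s(z) = -2 - 8 = -10)
v(t, E) = 2*t² (v(t, E) = 2*(t*t) = 2*t²)
Z = 15 (Z = 12 + 3 = 15)
(k(-7, 1) + (Z/(-38 - 1*1) + s(-3)/27))*v(-6, -7) = (-3 + (15/(-38 - 1*1) - 10/27))*(2*(-6)²) = (-3 + (15/(-38 - 1) - 10*1/27))*(2*36) = (-3 + (15/(-39) - 10/27))*72 = (-3 + (15*(-1/39) - 10/27))*72 = (-3 + (-5/13 - 10/27))*72 = (-3 - 265/351)*72 = -1318/351*72 = -10544/39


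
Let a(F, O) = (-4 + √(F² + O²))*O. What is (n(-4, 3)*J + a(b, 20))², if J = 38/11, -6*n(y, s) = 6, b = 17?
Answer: 34190324/121 - 36720*√689/11 ≈ 1.9494e+5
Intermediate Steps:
a(F, O) = O*(-4 + √(F² + O²))
n(y, s) = -1 (n(y, s) = -⅙*6 = -1)
J = 38/11 (J = 38*(1/11) = 38/11 ≈ 3.4545)
(n(-4, 3)*J + a(b, 20))² = (-1*38/11 + 20*(-4 + √(17² + 20²)))² = (-38/11 + 20*(-4 + √(289 + 400)))² = (-38/11 + 20*(-4 + √689))² = (-38/11 + (-80 + 20*√689))² = (-918/11 + 20*√689)²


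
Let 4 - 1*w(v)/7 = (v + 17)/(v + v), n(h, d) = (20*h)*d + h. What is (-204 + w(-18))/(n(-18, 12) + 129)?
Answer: 6343/151524 ≈ 0.041861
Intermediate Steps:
n(h, d) = h + 20*d*h (n(h, d) = 20*d*h + h = h + 20*d*h)
w(v) = 28 - 7*(17 + v)/(2*v) (w(v) = 28 - 7*(v + 17)/(v + v) = 28 - 7*(17 + v)/(2*v))
(-204 + w(-18))/(n(-18, 12) + 129) = (-204 + (7/2)*(-17 + 7*(-18))/(-18))/(-18*(1 + 20*12) + 129) = (-204 + (7/2)*(-1/18)*(-17 - 126))/(-18*(1 + 240) + 129) = (-204 + (7/2)*(-1/18)*(-143))/(-18*241 + 129) = (-204 + 1001/36)/(-4338 + 129) = -6343/36/(-4209) = -6343/36*(-1/4209) = 6343/151524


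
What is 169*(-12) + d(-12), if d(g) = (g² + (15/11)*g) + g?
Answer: -21036/11 ≈ -1912.4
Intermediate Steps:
d(g) = g² + 26*g/11 (d(g) = (g² + (15*(1/11))*g) + g = (g² + 15*g/11) + g = g² + 26*g/11)
169*(-12) + d(-12) = 169*(-12) + (1/11)*(-12)*(26 + 11*(-12)) = -2028 + (1/11)*(-12)*(26 - 132) = -2028 + (1/11)*(-12)*(-106) = -2028 + 1272/11 = -21036/11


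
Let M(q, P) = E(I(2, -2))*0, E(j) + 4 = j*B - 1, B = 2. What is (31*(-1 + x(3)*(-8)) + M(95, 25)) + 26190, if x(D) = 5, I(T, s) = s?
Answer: 24919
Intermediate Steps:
E(j) = -5 + 2*j (E(j) = -4 + (j*2 - 1) = -4 + (2*j - 1) = -4 + (-1 + 2*j) = -5 + 2*j)
M(q, P) = 0 (M(q, P) = (-5 + 2*(-2))*0 = (-5 - 4)*0 = -9*0 = 0)
(31*(-1 + x(3)*(-8)) + M(95, 25)) + 26190 = (31*(-1 + 5*(-8)) + 0) + 26190 = (31*(-1 - 40) + 0) + 26190 = (31*(-41) + 0) + 26190 = (-1271 + 0) + 26190 = -1271 + 26190 = 24919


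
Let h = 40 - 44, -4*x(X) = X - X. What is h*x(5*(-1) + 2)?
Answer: 0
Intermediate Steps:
x(X) = 0 (x(X) = -(X - X)/4 = -¼*0 = 0)
h = -4
h*x(5*(-1) + 2) = -4*0 = 0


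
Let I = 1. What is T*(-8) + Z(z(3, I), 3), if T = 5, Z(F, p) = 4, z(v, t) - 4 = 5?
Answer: -36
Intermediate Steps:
z(v, t) = 9 (z(v, t) = 4 + 5 = 9)
T*(-8) + Z(z(3, I), 3) = 5*(-8) + 4 = -40 + 4 = -36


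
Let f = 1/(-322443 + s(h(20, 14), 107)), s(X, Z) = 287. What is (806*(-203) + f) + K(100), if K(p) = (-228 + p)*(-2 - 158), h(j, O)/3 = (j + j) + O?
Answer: -46112765529/322156 ≈ -1.4314e+5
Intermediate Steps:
h(j, O) = 3*O + 6*j (h(j, O) = 3*((j + j) + O) = 3*(2*j + O) = 3*(O + 2*j) = 3*O + 6*j)
K(p) = 36480 - 160*p (K(p) = (-228 + p)*(-160) = 36480 - 160*p)
f = -1/322156 (f = 1/(-322443 + 287) = 1/(-322156) = -1/322156 ≈ -3.1041e-6)
(806*(-203) + f) + K(100) = (806*(-203) - 1/322156) + (36480 - 160*100) = (-163618 - 1/322156) + (36480 - 16000) = -52710520409/322156 + 20480 = -46112765529/322156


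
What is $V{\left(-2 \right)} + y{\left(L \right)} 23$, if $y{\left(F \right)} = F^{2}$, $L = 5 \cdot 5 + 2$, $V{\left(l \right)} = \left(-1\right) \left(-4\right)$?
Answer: $16771$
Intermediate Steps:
$V{\left(l \right)} = 4$
$L = 27$ ($L = 25 + 2 = 27$)
$V{\left(-2 \right)} + y{\left(L \right)} 23 = 4 + 27^{2} \cdot 23 = 4 + 729 \cdot 23 = 4 + 16767 = 16771$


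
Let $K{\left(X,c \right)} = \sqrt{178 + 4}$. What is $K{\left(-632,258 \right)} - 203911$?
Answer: $-203911 + \sqrt{182} \approx -2.039 \cdot 10^{5}$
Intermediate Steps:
$K{\left(X,c \right)} = \sqrt{182}$
$K{\left(-632,258 \right)} - 203911 = \sqrt{182} - 203911 = -203911 + \sqrt{182}$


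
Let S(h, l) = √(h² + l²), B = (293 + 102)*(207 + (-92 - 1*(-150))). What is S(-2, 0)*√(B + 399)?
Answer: 2*√105074 ≈ 648.30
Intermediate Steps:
B = 104675 (B = 395*(207 + (-92 + 150)) = 395*(207 + 58) = 395*265 = 104675)
S(-2, 0)*√(B + 399) = √((-2)² + 0²)*√(104675 + 399) = √(4 + 0)*√105074 = √4*√105074 = 2*√105074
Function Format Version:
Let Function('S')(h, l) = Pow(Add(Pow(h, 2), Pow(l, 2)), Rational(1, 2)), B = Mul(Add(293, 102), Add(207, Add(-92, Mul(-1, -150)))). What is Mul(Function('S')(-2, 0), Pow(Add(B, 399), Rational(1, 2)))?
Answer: Mul(2, Pow(105074, Rational(1, 2))) ≈ 648.30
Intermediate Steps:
B = 104675 (B = Mul(395, Add(207, Add(-92, 150))) = Mul(395, Add(207, 58)) = Mul(395, 265) = 104675)
Mul(Function('S')(-2, 0), Pow(Add(B, 399), Rational(1, 2))) = Mul(Pow(Add(Pow(-2, 2), Pow(0, 2)), Rational(1, 2)), Pow(Add(104675, 399), Rational(1, 2))) = Mul(Pow(Add(4, 0), Rational(1, 2)), Pow(105074, Rational(1, 2))) = Mul(Pow(4, Rational(1, 2)), Pow(105074, Rational(1, 2))) = Mul(2, Pow(105074, Rational(1, 2)))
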